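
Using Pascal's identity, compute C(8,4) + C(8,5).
126

Reasoning: C(8,4) + C(8,5) = C(9,5) = 126.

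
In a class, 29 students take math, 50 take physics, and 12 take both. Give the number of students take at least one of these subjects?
67

Solution: |A∪B| = |A|+|B|-|A∩B| = 29+50-12 = 67.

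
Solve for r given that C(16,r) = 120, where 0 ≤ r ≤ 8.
2

Explanation: C(16,r) is increasing for 0 ≤ r ≤ 8. Stepping up (C(16,r+1) = C(16,r)·(16−r)/(r+1)): C(16,1) = 16, C(16,2) = 120 ✓. So r = 2.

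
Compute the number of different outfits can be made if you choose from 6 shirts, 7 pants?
42

By the multiplication principle: 6 × 7 = 42.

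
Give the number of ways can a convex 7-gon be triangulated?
42

Working:
Using the Catalan number formula: C_n = C(2n, n) / (n+1)
C_5 = C(10, 5) / (5+1)
     = 252 / 6
     = 42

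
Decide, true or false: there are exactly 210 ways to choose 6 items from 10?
C(10,6) = 210.
Final answer: True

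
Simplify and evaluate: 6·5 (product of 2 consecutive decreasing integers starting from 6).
30

Explanation: This is P(6,2) = 6!/(4)! = 30.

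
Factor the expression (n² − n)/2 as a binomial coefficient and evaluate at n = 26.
(n² − n)/2 = n(n−1)/2 = C(n,2). At n = 26: C(26,2) = 325.

Answer: C(n,2); C(26,2) = 325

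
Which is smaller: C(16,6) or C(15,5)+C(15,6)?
By Pascal's identity: C(16,6) = C(15,5)+C(15,6) = 8,008. Equal.
Final answer: Equal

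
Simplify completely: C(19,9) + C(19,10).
184,756

Solution: By Pascal's identity: C(20,10) = 184,756.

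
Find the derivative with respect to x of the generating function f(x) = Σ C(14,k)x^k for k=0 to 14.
Σ k·C(14,k)x^(k-1) for k=1 to 14
Term-by-term differentiation gives Σ k·C(14,k)x^{k-1} for k=1 to 14.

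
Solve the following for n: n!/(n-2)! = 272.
n!/(n-2)! = n×(n-1), a product of 2 consecutive integers ≈ (n−0.5)^2. 272^(1/2) + 0.5 ≈ 17.0; check n = 17: 17×16 = 272 ✓. So n = 17.

Answer: 17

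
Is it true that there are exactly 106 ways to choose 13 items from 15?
False

Reasoning: C(15,13) = 105 ≠ 106.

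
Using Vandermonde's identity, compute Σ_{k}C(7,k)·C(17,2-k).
= C(7+17,2) = C(24,2) = 276.

Answer: 276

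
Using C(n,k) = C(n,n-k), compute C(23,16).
245,157

Explanation: C(23,16) = C(23,7) = 245,157.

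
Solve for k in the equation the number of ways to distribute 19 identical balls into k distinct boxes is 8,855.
5
Stars and bars: the count is C(19+k−1, k−1), increasing in k. k=3: C(21,2) = 210, k=4: C(22,3) = 1,540, k=5: C(23,4) = 8,855 ✓. So k = 5.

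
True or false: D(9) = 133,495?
False

Derangements of 9 elements: D(9) = (9-1)·[D(8) + D(7)] = 8·[14,833 + 1,854] = 133,496.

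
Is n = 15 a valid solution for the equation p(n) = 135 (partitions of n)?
No

Solution: Pentagonal recurrence p(n) = p(n−1) + p(n−2) − p(n−5) − p(n−7) + …: p(15) = p(14) + p(13) − p(10) − p(8) + p(3) + p(0) = 135 + 101 − 42 − 22 + 3 + 1 = 176, which does not equal 135.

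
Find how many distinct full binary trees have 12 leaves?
58,786

Reasoning: Using the Catalan number formula: C_n = C(2n, n) / (n+1)
C_11 = C(22, 11) / (11+1)
     = 705432 / 12
     = 58,786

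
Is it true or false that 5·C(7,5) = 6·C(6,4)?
False

Working:
Absorption identity k·C(n,k) = n·C(n-1,k-1). LHS = 5·21 = 105; RHS = 6·15 = 90.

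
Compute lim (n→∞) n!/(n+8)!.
0

Reasoning: n!/(n+8)! = 1/[(n+1)(n+2)···(n+8)] → 0 as n → ∞.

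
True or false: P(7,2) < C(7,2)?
False

Explanation: P(7,2) = 42 and C(7,2) = 21; P(n,r) = r! × C(n,r) so P > C whenever r ≥ 2.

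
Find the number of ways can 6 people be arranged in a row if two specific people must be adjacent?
Treat pair as unit: (6-1)! arrangements × 2 internal orders = 240.

Answer: 240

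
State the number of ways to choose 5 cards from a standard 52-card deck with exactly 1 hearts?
13 hearts and 39 non-hearts: C(13,1) × C(39,4) = 13 × 82251 = 1,069,263.
Final answer: 1,069,263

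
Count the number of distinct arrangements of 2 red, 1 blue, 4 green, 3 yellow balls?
12,600

Multinomial: 10!/(2! × 1! × 4! × 3!) = 12,600.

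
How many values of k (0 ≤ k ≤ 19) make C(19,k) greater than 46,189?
6

Working:
Row 19 is unimodal and symmetric about k=19/2. C(19,6)=27,132 ≤ 46,189; C(19,7)=50,388 > 46,189; by symmetry C(19,k) > 46,189 for k = 7..12. That's 12 - 7 + 1 = 6 values.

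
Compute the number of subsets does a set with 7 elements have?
128
Each element can be included or excluded: 2^7 = 128.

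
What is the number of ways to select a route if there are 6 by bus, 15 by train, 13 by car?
34

Reasoning: By the addition principle: 6 + 15 + 13 = 34.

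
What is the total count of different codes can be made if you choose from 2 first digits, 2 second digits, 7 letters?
28

Working:
By the multiplication principle: 2 × 2 × 7 = 28.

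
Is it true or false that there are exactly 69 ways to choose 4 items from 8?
False

Explanation: C(8,4) = 70 ≠ 69.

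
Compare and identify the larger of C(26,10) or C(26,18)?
C(26,10)=5,311,735, C(26,18)=1,562,275.

Answer: C(26,10)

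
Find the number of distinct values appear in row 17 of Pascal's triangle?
9

Reasoning: Row 17 has entries C(17,0)..C(17,17); by symmetry C(17,k)=C(17,17-k), giving 9 distinct values.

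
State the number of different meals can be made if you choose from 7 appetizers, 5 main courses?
35

Solution: By the multiplication principle: 7 × 5 = 35.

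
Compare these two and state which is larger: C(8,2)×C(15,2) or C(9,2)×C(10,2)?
C(8,2)×C(15,2)=2,940, C(9,2)×C(10,2)=1,620.

Answer: C(8,2)×C(15,2)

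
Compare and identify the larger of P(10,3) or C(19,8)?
C(19,8)

Reasoning: P(10,3)=720, C(19,8)=75,582.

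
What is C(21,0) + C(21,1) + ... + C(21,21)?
2,097,152

Reasoning: Sum of binomial coefficients = 2^21 = 2,097,152.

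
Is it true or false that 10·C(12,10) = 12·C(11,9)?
True

Absorption identity k·C(n,k) = n·C(n-1,k-1). LHS = 10·66 = 660; RHS = 12·55 = 660.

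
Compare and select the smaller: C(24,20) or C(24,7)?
C(24,20)

Solution: C(24,20)=10,626, C(24,7)=346,104.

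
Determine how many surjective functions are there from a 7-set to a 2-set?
Onto functions = 2! × S(7,2)
First compute S(7,2) via recurrence:
Using the Stirling recurrence: S(n,k) = k·S(n-1,k) + S(n-1,k-1)
S(7,2) = 2·S(6,2) + S(6,1)
         = 2·31 + 1
         = 62 + 1
         = 63
Then: 2 × 63 = 126

Answer: 126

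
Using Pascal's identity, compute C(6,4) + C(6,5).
21

Working:
C(6,4) + C(6,5) = C(7,5) = 21.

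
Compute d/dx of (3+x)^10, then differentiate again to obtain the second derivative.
90(3+x)^8

Working:
First derivative: 10(3+x)^{9}. Second derivative: 10·9·(3+x)^{8} = 90(3+x)^{8}.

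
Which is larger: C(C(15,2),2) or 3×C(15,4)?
C(C(15,2),2)

C(C(15,2),2)=5,460, 3×C(15,4)=4,095.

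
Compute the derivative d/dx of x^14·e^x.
Product rule: d/dx[x^14]·e^x + x^14·d/dx[e^x] = 14x^{13}e^x + x^14e^x.

Answer: (14x^13 + x^14)e^x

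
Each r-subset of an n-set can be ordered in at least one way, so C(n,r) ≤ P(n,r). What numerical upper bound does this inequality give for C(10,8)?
P(10,8) = 10·9·8·7·6·5·4·3 = 1,814,400, so C(10,8) ≤ 1,814,400. (The bound is loose by a factor of 8! = 40,320: C(10,8) = 1,814,400/40,320 = 45.)
Final answer: 1,814,400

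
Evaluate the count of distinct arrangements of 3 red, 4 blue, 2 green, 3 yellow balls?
277,200
Multinomial: 12!/(3! × 4! × 2! × 3!) = 277,200.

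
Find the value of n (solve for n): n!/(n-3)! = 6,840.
20

Explanation: n!/(n-3)! = n×(n-1)×(n-2), a product of 3 consecutive integers ≈ (n−1)^3. 6,840^(1/3) + 1 ≈ 20.0; check n = 20: 20×19×18 = 6,840 ✓. So n = 20.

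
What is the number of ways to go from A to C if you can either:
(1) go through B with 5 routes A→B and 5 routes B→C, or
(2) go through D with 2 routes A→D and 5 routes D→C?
35

Route via B: 5×5=25. Route via D: 2×5=10. Total: 35.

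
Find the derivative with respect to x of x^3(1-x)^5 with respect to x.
3x^2(1-x)^5 - 5x^3(1-x)^4

Solution: Product rule: 3x^{2}(1-x)^{5} + x^3·(-5)(1-x)^{4}.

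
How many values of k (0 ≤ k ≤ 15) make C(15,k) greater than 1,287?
8

Explanation: Row 15 is unimodal and symmetric about k=15/2. C(15,3)=455 ≤ 1,287; C(15,4)=1,365 > 1,287; by symmetry C(15,k) > 1,287 for k = 4..11. That's 11 - 4 + 1 = 8 values.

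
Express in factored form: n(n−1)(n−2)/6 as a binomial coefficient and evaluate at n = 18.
C(n,3); C(18,3) = 816

n(n−1)(n−2)/6 = n!/(3!(n−3)!) = C(n,3). At n = 18: C(18,3) = 816.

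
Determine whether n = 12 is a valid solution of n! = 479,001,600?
Yes

Explanation: 12! = 12·11! = 12·39,916,800 = 479,001,600, which equals 479,001,600.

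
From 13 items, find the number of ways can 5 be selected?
1,287

Explanation: C(13,5) = 13! / (5! × (13-5)!)
         = 13! / (5! × 8!)
         = 1,287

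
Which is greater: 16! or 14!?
16!
16!=20,922,789,888,000, 14!=87,178,291,200. 16! > 14!.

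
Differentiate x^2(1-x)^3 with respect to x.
2x^1(1-x)^3 - 3x^2(1-x)^2
Product rule: 2x^{1}(1-x)^{3} + x^2·(-3)(1-x)^{2}.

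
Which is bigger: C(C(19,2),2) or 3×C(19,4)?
C(C(19,2),2)

C(C(19,2),2)=14,535, 3×C(19,4)=11,628.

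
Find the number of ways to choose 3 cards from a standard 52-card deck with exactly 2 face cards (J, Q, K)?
2,640

Solution: 12 face cards and 40 non-face cards: C(12,2) × C(40,1) = 66 × 40 = 2,640.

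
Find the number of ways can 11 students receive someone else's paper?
Using D(n) = (n-1)[D(n-1) + D(n-2)]:
D(11) = (11-1) × [D(10) + D(9)]
      = 10 × [1334961 + 133496]
      = 10 × 1468457
      = 14,684,570

Answer: 14,684,570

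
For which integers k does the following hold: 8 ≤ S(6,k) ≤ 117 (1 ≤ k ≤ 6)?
2, 3, 4, 5

Working:
S(6,1)=1; S(6,2)=31; S(6,3)=90; S(6,4)=65; S(6,5)=15; S(6,6)=1. So valid k = 2, 3, 4, 5.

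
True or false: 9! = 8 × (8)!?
False

Explanation: 9! = 9 × 8! = 362,880, but 8 × 8! = 322,560.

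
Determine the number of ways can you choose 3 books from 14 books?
C(14,3) = 14! / (3! × (14-3)!)
         = 14! / (3! × 11!)
         = 364

Answer: 364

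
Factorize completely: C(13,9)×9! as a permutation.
P(13,9)

Working:
C(13,9)×9! = [13!/(9!(4)!)]×9! = 13!/(4)! = P(13,9) = 259,459,200.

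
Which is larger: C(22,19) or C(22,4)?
C(22,4)
C(22,19)=1,540, C(22,4)=7,315.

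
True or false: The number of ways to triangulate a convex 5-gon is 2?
False

Triangulations of a convex 5-gon are counted by the Catalan number C_3: C_3 = C(6,3)/(3+1) = 20/4 = 5.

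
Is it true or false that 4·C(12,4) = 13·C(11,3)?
Absorption identity k·C(n,k) = n·C(n-1,k-1). LHS = 4·495 = 1,980; RHS = 13·165 = 2,145.
Final answer: False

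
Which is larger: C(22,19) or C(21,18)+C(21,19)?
Equal
By Pascal's identity: C(22,19) = C(21,18)+C(21,19) = 1,540. Equal.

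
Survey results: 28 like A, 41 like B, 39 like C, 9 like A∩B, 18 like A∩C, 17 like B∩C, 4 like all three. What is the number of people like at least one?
68

|A∪B∪C| = 28+41+39-9-18-17+4 = 68.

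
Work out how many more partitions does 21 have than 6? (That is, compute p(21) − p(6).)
781

Reasoning: Pentagonal recurrence p(n) = p(n−1) + p(n−2) − p(n−5) − p(n−7) + …: p(21) = p(20) + p(19) − p(16) − p(14) + p(9) + p(6) = 627 + 490 − 231 − 135 + 30 + 11 = 792.
p(6) = p(5) + p(4) − p(1) = 7 + 5 − 1 = 11.
Difference = 792 − 11 = 781.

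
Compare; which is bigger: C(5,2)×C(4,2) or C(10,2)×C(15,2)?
C(10,2)×C(15,2)

Explanation: C(5,2)×C(4,2)=60, C(10,2)×C(15,2)=4,725.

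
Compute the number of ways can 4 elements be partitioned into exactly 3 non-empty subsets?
6
This equals S(4,3), the Stirling number of the 2nd kind.
Using the Stirling recurrence: S(n,k) = k·S(n-1,k) + S(n-1,k-1)
S(4,3) = 3·S(3,3) + S(3,2)
         = 3·1 + 3
         = 3 + 3
         = 6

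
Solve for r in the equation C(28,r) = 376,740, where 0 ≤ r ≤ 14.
6

Reasoning: C(28,r) is increasing for 0 ≤ r ≤ 14. Stepping up (C(28,r+1) = C(28,r)·(28−r)/(r+1)): C(28,1) = 28, C(28,2) = 378, C(28,3) = 3,276, C(28,4) = 20,475, C(28,5) = 98,280, C(28,6) = 376,740 ✓. So r = 6.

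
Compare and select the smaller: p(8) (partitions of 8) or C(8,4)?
Pentagonal recurrence p(n) = p(n−1) + p(n−2) − p(n−5) − p(n−7) + …: p(8) = p(7) + p(6) − p(3) − p(1) = 15 + 11 − 3 − 1 = 22; C(8,4) = 70.
Final answer: p(8)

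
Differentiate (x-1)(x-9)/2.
(2x - 10)/2

Working:
d/dx[(x-1)(x-9)] = (x-9) + (x-1) = 2x - 10. Dividing by 2 gives (2x - 10)/2.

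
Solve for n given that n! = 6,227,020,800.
13
n! is strictly increasing. 11! = 39,916,800, 12! = 479,001,600, 13! = 6,227,020,800 ✓. So n = 13.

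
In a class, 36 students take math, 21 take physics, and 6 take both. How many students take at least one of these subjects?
51

Working:
|A∪B| = |A|+|B|-|A∩B| = 36+21-6 = 51.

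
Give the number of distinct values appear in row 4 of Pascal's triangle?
3

Working:
Row 4 has entries C(4,0)..C(4,4); by symmetry C(4,k)=C(4,4-k), giving 3 distinct values.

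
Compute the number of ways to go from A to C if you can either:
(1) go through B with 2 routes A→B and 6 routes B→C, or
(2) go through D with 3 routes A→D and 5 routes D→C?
Route via B: 2×6=12. Route via D: 3×5=15. Total: 27.

Answer: 27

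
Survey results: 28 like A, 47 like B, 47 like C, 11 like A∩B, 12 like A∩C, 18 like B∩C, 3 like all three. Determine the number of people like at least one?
84

|A∪B∪C| = 28+47+47-11-12-18+3 = 84.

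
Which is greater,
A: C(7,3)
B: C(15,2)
B

Working:
A=C(7,3)=35, B=C(15,2)=105.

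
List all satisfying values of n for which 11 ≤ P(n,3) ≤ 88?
P(3,3)=6; P(4,3)=24; P(5,3)=60; P(6,3)=120. So valid n = 4, 5.

Answer: 4, 5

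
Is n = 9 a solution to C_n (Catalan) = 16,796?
No
C_9 = C(18,9)/(9+1) = 48,620/10 = 4,862, which does not equal 16,796.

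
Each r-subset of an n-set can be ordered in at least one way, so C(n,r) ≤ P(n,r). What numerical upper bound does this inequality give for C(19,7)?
P(19,7) = 19·18·17·16·15·14·13 = 253,955,520, so C(19,7) ≤ 253,955,520. (The bound is loose by a factor of 7! = 5,040: C(19,7) = 253,955,520/5,040 = 50,388.)
Final answer: 253,955,520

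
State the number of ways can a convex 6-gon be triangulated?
14

Using the Catalan number formula: C_n = C(2n, n) / (n+1)
C_4 = C(8, 4) / (4+1)
     = 70 / 5
     = 14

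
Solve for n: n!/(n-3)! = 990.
11

Reasoning: n!/(n-3)! = n×(n-1)×(n-2), a product of 3 consecutive integers ≈ (n−1)^3. 990^(1/3) + 1 ≈ 11.0; check n = 11: 11×10×9 = 990 ✓. So n = 11.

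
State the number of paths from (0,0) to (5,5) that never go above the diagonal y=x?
Counted by the Catalan number C_5: C_5 = C(10,5)/(5+1) = 252/6 = 42.

Answer: 42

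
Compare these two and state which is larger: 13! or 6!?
13!
13!=6,227,020,800, 6!=720. 13! > 6!.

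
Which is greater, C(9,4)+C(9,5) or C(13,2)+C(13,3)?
C(13,2)+C(13,3)

Explanation: First=252, Second=364.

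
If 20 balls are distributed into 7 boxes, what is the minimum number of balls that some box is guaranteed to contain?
3

Solution: Pigeonhole: ⌈20/7⌉ = 3.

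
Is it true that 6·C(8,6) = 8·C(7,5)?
True

Explanation: Absorption identity k·C(n,k) = n·C(n-1,k-1). LHS = 6·28 = 168; RHS = 8·21 = 168.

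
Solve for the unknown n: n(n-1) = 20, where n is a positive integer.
n² − n − 20 = 0, so n = (1 ± √(1 + 4·20))/2 = (1 ± √81)/2 = (1 ± 9)/2, i.e. n = 5 or n = -4. Taking the positive root, n = 5 (check: 5×4 = 20).
Final answer: 5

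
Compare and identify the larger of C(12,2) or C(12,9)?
C(12,9)

Solution: C(12,2)=66, C(12,9)=220.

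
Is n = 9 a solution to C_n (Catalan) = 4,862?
C_9 = C(18,9)/(9+1) = 48,620/10 = 4,862, which equals 4,862.
Final answer: Yes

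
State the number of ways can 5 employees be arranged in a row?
120

Reasoning: Arrangements of 5 distinct objects: 5! = 120.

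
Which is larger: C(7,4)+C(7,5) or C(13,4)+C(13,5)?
First=56, Second=2,002.
Final answer: C(13,4)+C(13,5)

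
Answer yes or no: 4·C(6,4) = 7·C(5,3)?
No

Reasoning: Absorption identity k·C(n,k) = n·C(n-1,k-1). LHS = 4·15 = 60; RHS = 7·10 = 70.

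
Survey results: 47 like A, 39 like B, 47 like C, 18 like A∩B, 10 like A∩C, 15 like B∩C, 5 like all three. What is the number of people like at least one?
95

Reasoning: |A∪B∪C| = 47+39+47-18-10-15+5 = 95.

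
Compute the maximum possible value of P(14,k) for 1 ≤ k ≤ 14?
87,178,291,200

Explanation: P(14,k) increases in k, so maximum at k = 14: 14! = 87,178,291,200.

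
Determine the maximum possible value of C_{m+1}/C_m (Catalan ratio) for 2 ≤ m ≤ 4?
3

Working:
C_{m+1}/C_m = 2(2m+1)/(m+2), which increases with m. Maximum at m = 4: 2·9/6 = 3.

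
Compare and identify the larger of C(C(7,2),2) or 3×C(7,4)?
C(C(7,2),2)

Explanation: C(C(7,2),2)=210, 3×C(7,4)=105.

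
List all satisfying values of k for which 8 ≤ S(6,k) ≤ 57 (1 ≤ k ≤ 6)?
2, 5

Explanation: S(6,1)=1; S(6,2)=31; S(6,3)=90; S(6,4)=65; S(6,5)=15; S(6,6)=1. So valid k = 2, 5.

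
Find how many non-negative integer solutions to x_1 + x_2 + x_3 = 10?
C(10+3-1, 3-1) = 66.
Final answer: 66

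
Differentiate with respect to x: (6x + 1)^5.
Chain rule: 5(6x+1)^{4} × 6 = 30(6x+1)^{4}.
Final answer: 30(6x + 1)^4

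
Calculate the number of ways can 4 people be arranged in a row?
24

Reasoning: Arrangements of 4 distinct objects: 4! = 24.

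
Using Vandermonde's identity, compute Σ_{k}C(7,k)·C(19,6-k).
= C(7+19,6) = C(26,6) = 230,230.
Final answer: 230,230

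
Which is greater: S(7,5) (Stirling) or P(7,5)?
S(7,5) = 5·S(6,5) + S(6,4) = 5·15 + 65 = 140; P(7,5) = 2,520.

Answer: P(7,5)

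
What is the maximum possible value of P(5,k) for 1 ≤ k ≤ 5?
120
P(5,k) increases in k, so maximum at k = 5: 5! = 120.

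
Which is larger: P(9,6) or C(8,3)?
P(9,6)

Explanation: P(9,6)=60,480, C(8,3)=56.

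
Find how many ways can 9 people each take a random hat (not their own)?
Using D(n) = (n-1)[D(n-1) + D(n-2)]:
D(9) = (9-1) × [D(8) + D(7)]
      = 8 × [14833 + 1854]
      = 8 × 16687
      = 133,496
Final answer: 133,496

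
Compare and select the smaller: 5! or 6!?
5!=120, 6!=720. 6! > 5!.

Answer: 5!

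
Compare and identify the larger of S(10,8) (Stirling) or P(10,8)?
S(10,8) = 8·S(9,8) + S(9,7) = 8·36 + 462 = 750; P(10,8) = 1,814,400.
Final answer: P(10,8)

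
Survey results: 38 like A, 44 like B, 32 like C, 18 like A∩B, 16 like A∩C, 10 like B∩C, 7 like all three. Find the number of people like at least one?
77

|A∪B∪C| = 38+44+32-18-16-10+7 = 77.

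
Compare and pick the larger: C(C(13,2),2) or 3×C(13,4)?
C(C(13,2),2)
C(C(13,2),2)=3,003, 3×C(13,4)=2,145.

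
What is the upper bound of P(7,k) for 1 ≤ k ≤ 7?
5,040

Solution: P(7,k) increases in k, so maximum at k = 7: 7! = 5,040.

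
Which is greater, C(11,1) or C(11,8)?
C(11,8)

Explanation: C(11,1)=11, C(11,8)=165.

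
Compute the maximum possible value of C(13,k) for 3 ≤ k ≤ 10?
1,716

C(13,k) is maximised at the centre of the row: C(13,6) = 1,716.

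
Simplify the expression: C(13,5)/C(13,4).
9/5
C(n,k+1)/C(n,k) = (n−k)/(k+1). Here (13−4)/(4+1) = 9/5 = 9/5.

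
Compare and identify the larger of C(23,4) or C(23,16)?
C(23,4)=8,855, C(23,16)=245,157.

Answer: C(23,16)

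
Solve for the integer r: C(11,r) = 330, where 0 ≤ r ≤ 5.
4

Solution: C(11,r) is increasing for 0 ≤ r ≤ 5. Stepping up (C(11,r+1) = C(11,r)·(11−r)/(r+1)): C(11,1) = 11, C(11,2) = 55, C(11,3) = 165, C(11,4) = 330 ✓. So r = 4.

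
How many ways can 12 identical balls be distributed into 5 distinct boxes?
1,820

Working:
C(12+5-1, 5-1) = C(16, 4) = 1,820.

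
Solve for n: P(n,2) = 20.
5

Solution: P(n,2) = n(n−1) is increasing in n; n(n−1) ≈ (n−0.5)^2 = 20 gives n ≈ 5.0. Check: P(3,2) = 6, P(4,2) = 12, P(5,2) = 20 ✓. So n = 5.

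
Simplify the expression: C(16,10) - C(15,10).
5,005
C(16,10) - C(15,10) = C(15,9) = 5,005.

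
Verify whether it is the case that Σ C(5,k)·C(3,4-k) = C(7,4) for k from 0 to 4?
False

Explanation: Vandermonde's identity gives C(8,4) = 70; RHS C(7,4) = 35.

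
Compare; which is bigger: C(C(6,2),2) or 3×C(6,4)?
C(C(6,2),2)

Reasoning: C(C(6,2),2)=105, 3×C(6,4)=45.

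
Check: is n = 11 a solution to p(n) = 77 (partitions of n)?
No

Reasoning: Pentagonal recurrence p(n) = p(n−1) + p(n−2) − p(n−5) − p(n−7) + …: p(11) = p(10) + p(9) − p(6) − p(4) = 42 + 30 − 11 − 5 = 56, which does not equal 77.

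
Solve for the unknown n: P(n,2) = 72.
9

Working:
P(n,2) = n(n−1) is increasing in n; n(n−1) ≈ (n−0.5)^2 = 72 gives n ≈ 9.0. Check: P(7,2) = 42, P(8,2) = 56, P(9,2) = 72 ✓. So n = 9.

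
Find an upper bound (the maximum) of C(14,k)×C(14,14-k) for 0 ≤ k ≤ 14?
11,778,624

Working:
C(14,k)·C(14,14-k) = C(14,k)², maximised at the centre k = 7: C(14,7)² = 11,778,624.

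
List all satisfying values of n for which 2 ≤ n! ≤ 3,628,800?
2, 3, 4, 5, 6, 7, 8, 9, 10

Explanation: n! is strictly increasing; 2! = 2 and 10! = 3,628,800, so valid n = 2, 3, 4, 5, 6, 7, 8, 9, 10.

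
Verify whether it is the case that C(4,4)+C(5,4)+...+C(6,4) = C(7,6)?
Hockey stick identity gives Σ = C(7,5) = 21; RHS C(7,6) = 7.

Answer: False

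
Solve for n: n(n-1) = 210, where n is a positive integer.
n² − n − 210 = 0, so n = (1 ± √(1 + 4·210))/2 = (1 ± √841)/2 = (1 ± 29)/2, i.e. n = 15 or n = -14. Taking the positive root, n = 15 (check: 15×14 = 210).
Final answer: 15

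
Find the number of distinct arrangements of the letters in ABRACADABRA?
83,160

Reasoning: Word has 11 letters (A=5, B=2, R=2, C=1, D=1). Arrangements: 11!/Π(k!) = 83,160.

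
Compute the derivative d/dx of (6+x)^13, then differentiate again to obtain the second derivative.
156(6+x)^11
First derivative: 13(6+x)^{12}. Second derivative: 13·12·(6+x)^{11} = 156(6+x)^{11}.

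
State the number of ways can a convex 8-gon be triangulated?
132

Reasoning: Using the Catalan number formula: C_n = C(2n, n) / (n+1)
C_6 = C(12, 6) / (6+1)
     = 924 / 7
     = 132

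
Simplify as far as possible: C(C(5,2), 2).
45
C(5,2) = 10, then C(10, 2) = 45.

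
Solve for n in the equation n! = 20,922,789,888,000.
16

Reasoning: n! is strictly increasing. 14! = 87,178,291,200, 15! = 1,307,674,368,000, 16! = 20,922,789,888,000 ✓. So n = 16.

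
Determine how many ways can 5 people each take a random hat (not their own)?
Using D(n) = (n-1)[D(n-1) + D(n-2)]:
D(5) = (5-1) × [D(4) + D(3)]
      = 4 × [9 + 2]
      = 4 × 11
      = 44
Final answer: 44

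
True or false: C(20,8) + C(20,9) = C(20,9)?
False

Reasoning: Pascal's identity gives C(21,9) = 293,930, whereas C(20,9) = 167,960.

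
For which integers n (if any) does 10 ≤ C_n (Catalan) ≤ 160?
4, 5, 6
C_3=5; C_4=14; C_5=42; C_6=132; C_7=429. So valid n = 4, 5, 6.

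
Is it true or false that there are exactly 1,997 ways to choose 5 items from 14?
False

Working:
C(14,5) = 2,002 ≠ 1997.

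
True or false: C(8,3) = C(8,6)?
False

Explanation: C(8,3) = 56 but C(8,6) = 28; symmetry gives C(8,3) = C(8,5), not C(8,6).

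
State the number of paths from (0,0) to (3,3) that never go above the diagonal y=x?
5

Solution: Counted by the Catalan number C_3: C_3 = C(6,3)/(3+1) = 20/4 = 5.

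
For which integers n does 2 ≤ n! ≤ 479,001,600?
2, 3, 4, 5, 6, 7, 8, 9, 10, 11, 12
n! is strictly increasing; 2! = 2 and 12! = 479,001,600, so valid n = 2, 3, 4, 5, 6, 7, 8, 9, 10, 11, 12.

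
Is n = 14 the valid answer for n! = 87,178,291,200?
Yes
14! = 14·13! = 14·6,227,020,800 = 87,178,291,200, which equals 87,178,291,200.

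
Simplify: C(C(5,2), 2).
45

Working:
C(5,2) = 10, then C(10, 2) = 45.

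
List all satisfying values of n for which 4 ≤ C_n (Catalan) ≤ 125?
3, 4, 5
C_2=2; C_3=5; C_4=14; C_5=42; C_6=132. So valid n = 3, 4, 5.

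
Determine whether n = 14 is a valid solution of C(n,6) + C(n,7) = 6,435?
C(14,6) + C(14,7) = 3,003 + 3,432 = 6,435, which equals 6,435.
Final answer: Yes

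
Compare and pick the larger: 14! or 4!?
14!=87,178,291,200, 4!=24. 14! > 4!.
Final answer: 14!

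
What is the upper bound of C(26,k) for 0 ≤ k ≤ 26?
10,400,600

Working:
Maximum at k = 13: C(26,13) = 10,400,600.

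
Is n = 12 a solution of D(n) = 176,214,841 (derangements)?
Yes

D(12) = (12-1)·[D(11) + D(10)] = 11·[14,684,570 + 1,334,961] = 176,214,841, which equals 176,214,841.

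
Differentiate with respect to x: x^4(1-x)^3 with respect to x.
4x^3(1-x)^3 - 3x^4(1-x)^2

Reasoning: Product rule: 4x^{3}(1-x)^{3} + x^4·(-3)(1-x)^{2}.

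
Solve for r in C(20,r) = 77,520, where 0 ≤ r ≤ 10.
7
C(20,r) is increasing for 0 ≤ r ≤ 10. Stepping up (C(20,r+1) = C(20,r)·(20−r)/(r+1)): C(20,1) = 20, C(20,2) = 190, C(20,3) = 1,140, C(20,4) = 4,845, C(20,5) = 15,504, C(20,6) = 38,760, C(20,7) = 77,520 ✓. So r = 7.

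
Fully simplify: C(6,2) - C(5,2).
5

Reasoning: C(6,2) - C(5,2) = C(5,1) = 5.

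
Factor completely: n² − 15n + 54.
Seek roots whose sum is 15 and product is 54: (6, 9). So n² − 15n + 54 = (n − 6)(n − 9).

Answer: (n − 6)(n − 9)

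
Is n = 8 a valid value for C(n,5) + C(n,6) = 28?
No
C(8,5) + C(8,6) = 56 + 28 = 84, which does not equal 28.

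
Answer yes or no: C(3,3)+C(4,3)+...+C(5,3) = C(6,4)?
Yes

Working:
Hockey stick identity gives Σ = C(6,4) = 15; RHS C(6,4) = 15.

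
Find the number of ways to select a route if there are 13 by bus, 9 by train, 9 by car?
By the addition principle: 13 + 9 + 9 = 31.
Final answer: 31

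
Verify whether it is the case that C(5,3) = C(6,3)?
False

Explanation: LHS = C(5,3) = 10; RHS = C(6,3) = 20. 10 ≠ 20, so the statement does not hold.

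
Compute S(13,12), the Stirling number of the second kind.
Using the Stirling recurrence: S(n,k) = k·S(n-1,k) + S(n-1,k-1)
S(13,12) = 12·S(12,12) + S(12,11)
         = 12·1 + 66
         = 12 + 66
         = 78
Final answer: 78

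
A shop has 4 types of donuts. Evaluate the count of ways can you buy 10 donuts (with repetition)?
Stars and bars: C(10+4-1, 10) = C(13, 10) = 286.
Final answer: 286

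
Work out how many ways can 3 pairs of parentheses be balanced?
5

Reasoning: Using the Catalan number formula: C_n = C(2n, n) / (n+1)
C_3 = C(6, 3) / (3+1)
     = 20 / 4
     = 5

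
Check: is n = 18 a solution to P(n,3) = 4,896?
Yes

Working:
P(18,3) = 18·17·16 = 4,896, which equals 4,896.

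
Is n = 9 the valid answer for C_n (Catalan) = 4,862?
Yes

Explanation: C_9 = C(18,9)/(9+1) = 48,620/10 = 4,862, which equals 4,862.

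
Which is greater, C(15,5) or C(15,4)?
C(15,5)

Reasoning: C(15,5)=3,003, C(15,4)=1,365.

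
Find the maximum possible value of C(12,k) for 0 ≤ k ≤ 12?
924

Reasoning: Maximum at k = 6: C(12,6) = 924.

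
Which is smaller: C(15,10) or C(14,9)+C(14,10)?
Equal

Explanation: By Pascal's identity: C(15,10) = C(14,9)+C(14,10) = 3,003. Equal.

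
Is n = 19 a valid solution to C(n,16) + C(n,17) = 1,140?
Yes

C(19,16) + C(19,17) = 969 + 171 = 1,140, which equals 1,140.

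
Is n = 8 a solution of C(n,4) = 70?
Yes

Solution: C(8,4) = 8·7·6·5/4! = 1,680/24 = 70, which equals 70.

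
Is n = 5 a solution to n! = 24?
No

Solution: 5! = 5·4! = 5·24 = 120, which does not equal 24.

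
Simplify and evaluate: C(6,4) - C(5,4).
10

Working:
C(6,4) - C(5,4) = C(5,3) = 10.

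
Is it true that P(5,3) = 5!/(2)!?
Permutation formula P(n,k) = n!/(n-k)!: 5!/2! = 120/2 = 60 = P(5,3). The statement holds.
Final answer: True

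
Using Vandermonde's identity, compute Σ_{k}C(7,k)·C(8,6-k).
5,005
= C(7+8,6) = C(15,6) = 5,005.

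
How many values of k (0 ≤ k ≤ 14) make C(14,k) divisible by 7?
12

Explanation: Checking C(14,k) mod 7 for k = 0..14: divisible at k = 1, 2, 3, 4, 5, 6, 8, 9, 10, 11, 12, 13. That's 12 values.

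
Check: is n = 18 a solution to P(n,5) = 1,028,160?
P(18,5) = 18·17·16·15·14 = 1,028,160, which equals 1,028,160.

Answer: Yes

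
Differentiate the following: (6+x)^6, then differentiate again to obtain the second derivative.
30(6+x)^4

Working:
First derivative: 6(6+x)^{5}. Second derivative: 6·5·(6+x)^{4} = 30(6+x)^{4}.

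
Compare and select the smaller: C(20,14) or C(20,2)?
C(20,2)

Working:
C(20,14)=38,760, C(20,2)=190.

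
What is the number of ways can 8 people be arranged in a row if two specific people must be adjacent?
Treat pair as unit: (8-1)! arrangements × 2 internal orders = 10,080.

Answer: 10,080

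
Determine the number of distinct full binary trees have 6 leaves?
42

Explanation: Using the Catalan number formula: C_n = C(2n, n) / (n+1)
C_5 = C(10, 5) / (5+1)
     = 252 / 6
     = 42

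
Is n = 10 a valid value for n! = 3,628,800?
Yes
10! = 10·9! = 10·362,880 = 3,628,800, which equals 3,628,800.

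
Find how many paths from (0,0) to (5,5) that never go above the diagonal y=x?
Counted by the Catalan number C_5: C_5 = C(10,5)/(5+1) = 252/6 = 42.

Answer: 42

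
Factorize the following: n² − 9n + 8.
(n − 1)(n − 8)

Reasoning: Seek roots whose sum is 9 and product is 8: (1, 8). So n² − 9n + 8 = (n − 1)(n − 8).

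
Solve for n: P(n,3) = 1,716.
13

Working:
P(n,3) = n(n−1)(n−2) is increasing in n; n(n−1)(n−2) ≈ (n−1)^3 = 1,716 gives n ≈ 13.0. Check: P(11,3) = 990, P(12,3) = 1,320, P(13,3) = 1,716 ✓. So n = 13.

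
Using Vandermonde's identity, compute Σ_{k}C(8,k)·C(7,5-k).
3,003

Reasoning: = C(8+7,5) = C(15,5) = 3,003.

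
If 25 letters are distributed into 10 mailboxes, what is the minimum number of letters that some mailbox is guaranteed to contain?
3

Pigeonhole: ⌈25/10⌉ = 3.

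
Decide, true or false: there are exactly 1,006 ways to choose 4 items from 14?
False

C(14,4) = 1,001 ≠ 1006.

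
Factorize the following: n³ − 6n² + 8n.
n(n − 2)(n − 4)
n³ − 6n² + 8n = n(n² − 6n + 8) = n(n − 2)(n − 4).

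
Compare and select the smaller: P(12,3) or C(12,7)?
P(12,3)=1,320, C(12,7)=792.

Answer: C(12,7)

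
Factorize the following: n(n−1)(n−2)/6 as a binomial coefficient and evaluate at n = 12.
C(n,3); C(12,3) = 220

Working:
n(n−1)(n−2)/6 = n!/(3!(n−3)!) = C(n,3). At n = 12: C(12,3) = 220.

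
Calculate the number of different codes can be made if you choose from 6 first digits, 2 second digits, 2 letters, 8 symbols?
192
By the multiplication principle: 6 × 2 × 2 × 8 = 192.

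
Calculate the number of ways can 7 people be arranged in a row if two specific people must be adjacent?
1,440

Explanation: Treat pair as unit: (7-1)! arrangements × 2 internal orders = 1,440.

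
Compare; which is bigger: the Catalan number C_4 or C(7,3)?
C(7,3)

C_4 = C(8,4)/(4+1) = 70/5 = 14; C(7,3) = 35.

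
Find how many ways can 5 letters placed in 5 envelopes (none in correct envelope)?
44

Reasoning: Using D(n) = (n-1)[D(n-1) + D(n-2)]:
D(5) = (5-1) × [D(4) + D(3)]
      = 4 × [9 + 2]
      = 4 × 11
      = 44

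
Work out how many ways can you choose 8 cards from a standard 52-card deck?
C(52,8) = 752,538,150.
Final answer: 752,538,150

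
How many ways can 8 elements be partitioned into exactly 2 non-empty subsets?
This equals S(8,2), the Stirling number of the 2nd kind.
Using the Stirling recurrence: S(n,k) = k·S(n-1,k) + S(n-1,k-1)
S(8,2) = 2·S(7,2) + S(7,1)
         = 2·63 + 1
         = 126 + 1
         = 127

Answer: 127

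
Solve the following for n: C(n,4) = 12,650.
C(n,4) = n(n−1)(n−2)(n−3)/4! is increasing in n, and n(n−1)(n−2)(n−3) = 4!·12,650 = 303,600 ≈ (n−1.5)^4 gives n ≈ 25.0. Check: C(23,4) = 8,855, C(24,4) = 10,626, C(25,4) = 12,650 ✓. So n = 25.
Final answer: 25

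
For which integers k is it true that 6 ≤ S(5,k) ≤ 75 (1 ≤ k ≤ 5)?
2, 3, 4

Solution: S(5,1)=1; S(5,2)=15; S(5,3)=25; S(5,4)=10; S(5,5)=1. So valid k = 2, 3, 4.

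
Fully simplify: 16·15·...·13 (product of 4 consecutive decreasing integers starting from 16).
43,680

Working:
This is P(16,4) = 16!/(12)! = 43,680.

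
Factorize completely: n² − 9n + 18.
(n − 3)(n − 6)

Reasoning: Seek roots whose sum is 9 and product is 18: (3, 6). So n² − 9n + 18 = (n − 3)(n − 6).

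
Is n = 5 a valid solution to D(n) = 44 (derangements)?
Yes

Working:
D(5) = (5-1)·[D(4) + D(3)] = 4·[9 + 2] = 44, which equals 44.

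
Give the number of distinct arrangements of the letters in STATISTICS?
50,400

Working:
Word has 10 letters (S=3, T=3, A=1, I=2, C=1). Arrangements: 10!/Π(k!) = 50,400.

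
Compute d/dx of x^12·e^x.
(12x^11 + x^12)e^x

Solution: Product rule: d/dx[x^12]·e^x + x^12·d/dx[e^x] = 12x^{11}e^x + x^12e^x.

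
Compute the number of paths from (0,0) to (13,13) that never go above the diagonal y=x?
Counted by the Catalan number C_13: C_13 = C(26,13)/(13+1) = 10,400,600/14 = 742,900.

Answer: 742,900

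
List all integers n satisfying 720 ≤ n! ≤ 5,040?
n! is strictly increasing; 6! = 720 and 7! = 5,040, so valid n = 6, 7.

Answer: 6, 7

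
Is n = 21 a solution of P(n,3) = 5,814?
P(21,3) = 21·20·19 = 7,980, which does not equal 5,814.

Answer: No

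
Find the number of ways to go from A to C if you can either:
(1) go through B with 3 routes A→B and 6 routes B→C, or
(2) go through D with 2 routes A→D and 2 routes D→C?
22

Route via B: 3×6=18. Route via D: 2×2=4. Total: 22.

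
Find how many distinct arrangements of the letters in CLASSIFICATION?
1,816,214,400

Working:
Word has 14 letters (C=2, L=1, A=2, S=2, I=3, F=1, T=1, O=1, N=1). Arrangements: 14!/Π(k!) = 1,816,214,400.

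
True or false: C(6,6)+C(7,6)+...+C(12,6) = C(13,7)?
Hockey stick identity gives Σ = C(13,7) = 1,716; RHS C(13,7) = 1,716.

Answer: True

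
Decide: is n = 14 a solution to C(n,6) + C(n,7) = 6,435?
Yes

C(14,6) + C(14,7) = 3,003 + 3,432 = 6,435, which equals 6,435.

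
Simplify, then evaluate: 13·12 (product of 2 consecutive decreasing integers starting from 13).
156

Working:
This is P(13,2) = 13!/(11)! = 156.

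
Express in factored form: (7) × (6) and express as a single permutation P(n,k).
Product of 2 consecutive descending integers starting at 7: P(7,2) = 7!/5! = 42.
Final answer: P(7,2) = 7!/(5)!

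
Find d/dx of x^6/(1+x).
Quotient rule: [6x^{5}(1+x) - x^6]/(1+x)².

Answer: (6x^5(1+x) - x^6)/(1+x)²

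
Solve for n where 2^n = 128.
7
2^7 = 128, so n = 7.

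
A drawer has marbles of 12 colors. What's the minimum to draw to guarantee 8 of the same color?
85
Worst case: 7 of each = 84. One more: 85.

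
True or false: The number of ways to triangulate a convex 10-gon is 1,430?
Triangulations of a convex 10-gon are counted by the Catalan number C_8: C_8 = C(16,8)/(8+1) = 12,870/9 = 1,430.
Final answer: True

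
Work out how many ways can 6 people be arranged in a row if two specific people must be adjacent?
240

Solution: Treat pair as unit: (6-1)! arrangements × 2 internal orders = 240.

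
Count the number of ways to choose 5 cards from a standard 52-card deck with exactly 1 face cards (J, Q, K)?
1,096,680

Working:
12 face cards and 40 non-face cards: C(12,1) × C(40,4) = 12 × 91,390 = 1,096,680.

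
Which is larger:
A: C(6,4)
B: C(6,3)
B

Reasoning: A=C(6,4)=15, B=C(6,3)=20.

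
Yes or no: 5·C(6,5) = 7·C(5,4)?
No

Explanation: Absorption identity k·C(n,k) = n·C(n-1,k-1). LHS = 5·6 = 30; RHS = 7·5 = 35.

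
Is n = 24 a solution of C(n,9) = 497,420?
C(24,9) = 24·23·22·21·20·19·18·17·16/9! = 474,467,051,520/362,880 = 1,307,504, which does not equal 497,420.

Answer: No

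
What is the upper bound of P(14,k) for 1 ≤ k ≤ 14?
87,178,291,200

Solution: P(14,k) increases in k, so maximum at k = 14: 14! = 87,178,291,200.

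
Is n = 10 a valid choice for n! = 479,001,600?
No

10! = 10·9! = 10·362,880 = 3,628,800, which does not equal 479,001,600.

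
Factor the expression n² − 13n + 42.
Seek roots whose sum is 13 and product is 42: (6, 7). So n² − 13n + 42 = (n − 6)(n − 7).

Answer: (n − 6)(n − 7)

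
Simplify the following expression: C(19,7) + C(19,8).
125,970

Explanation: By Pascal's identity: C(20,8) = 125,970.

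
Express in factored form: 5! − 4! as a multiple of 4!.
4 × 4! = 96

Explanation: 5! − 4! = 5·4! − 4! = (5 − 1)·4! = 4 × 4! = 96.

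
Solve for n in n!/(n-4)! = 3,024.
n!/(n-4)! = n×(n-1)×(n-2)×(n-3), a product of 4 consecutive integers ≈ (n−1.5)^4. 3,024^(1/4) + 1.5 ≈ 8.9; check n = 9: 9×8×7×6 = 3,024 ✓. So n = 9.

Answer: 9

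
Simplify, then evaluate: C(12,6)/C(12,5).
C(n,k+1)/C(n,k) = (n−k)/(k+1). Here (12−5)/(5+1) = 7/6 = 7/6.
Final answer: 7/6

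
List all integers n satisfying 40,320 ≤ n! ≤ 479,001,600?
8, 9, 10, 11, 12

Reasoning: n! is strictly increasing; 8! = 40,320 and 12! = 479,001,600, so valid n = 8, 9, 10, 11, 12.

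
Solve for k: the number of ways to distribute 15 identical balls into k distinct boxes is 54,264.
7
Stars and bars: the count is C(15+k−1, k−1), increasing in k. k=5: C(19,4) = 3,876, k=6: C(20,5) = 15,504, k=7: C(21,6) = 54,264 ✓. So k = 7.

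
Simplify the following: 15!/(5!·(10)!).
3,003

This is C(15,5) = 3,003.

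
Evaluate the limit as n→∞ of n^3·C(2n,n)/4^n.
C(2n,n) ~ 4^n/√(πn), so n^3·C(2n,n)/4^n ~ n^(3 − 1/2)/√π → ∞.

Answer: ∞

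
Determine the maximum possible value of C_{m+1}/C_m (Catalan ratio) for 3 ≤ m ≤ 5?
22/7

Working:
C_{m+1}/C_m = 2(2m+1)/(m+2), which increases with m. Maximum at m = 5: 2·11/7 = 22/7.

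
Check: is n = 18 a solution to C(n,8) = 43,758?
Yes

Reasoning: C(18,8) = 18·17·16·15·14·13·12·11/8! = 1,764,322,560/40,320 = 43,758, which equals 43,758.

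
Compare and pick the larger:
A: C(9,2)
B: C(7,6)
A

A=C(9,2)=36, B=C(7,6)=7.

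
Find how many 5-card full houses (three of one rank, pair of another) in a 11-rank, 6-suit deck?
33,000

Reasoning: Triple rank: 11. Triple suits: C(6,3)=20. Pair rank: 10. Pair suits: C(6,2)=15. Total: 33,000.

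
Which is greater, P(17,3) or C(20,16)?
C(20,16)

Working:
P(17,3)=4,080, C(20,16)=4,845.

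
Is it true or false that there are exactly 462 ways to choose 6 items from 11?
True

Explanation: C(11,6) = 462.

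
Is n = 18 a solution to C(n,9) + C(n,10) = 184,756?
No

Working:
C(18,9) + C(18,10) = 48,620 + 43,758 = 92,378, which does not equal 184,756.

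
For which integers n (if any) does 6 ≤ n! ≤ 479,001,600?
n! is strictly increasing; 3! = 6 and 12! = 479,001,600, so valid n = 3, 4, 5, 6, 7, 8, 9, 10, 11, 12.

Answer: 3, 4, 5, 6, 7, 8, 9, 10, 11, 12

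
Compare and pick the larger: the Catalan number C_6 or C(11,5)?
C_6 = C(12,6)/(6+1) = 924/7 = 132; C(11,5) = 462.

Answer: C(11,5)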